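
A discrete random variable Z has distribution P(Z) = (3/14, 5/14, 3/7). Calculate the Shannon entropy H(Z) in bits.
1.5306 bits

Shannon entropy is H(X) = -Σ p(x) log p(x).

For P = (3/14, 5/14, 3/7):
H = -3/14 × log_2(3/14) -5/14 × log_2(5/14) -3/7 × log_2(3/7)
H = 1.5306 bits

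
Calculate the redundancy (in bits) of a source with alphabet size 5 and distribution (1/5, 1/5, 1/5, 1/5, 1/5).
0.0000 bits

Redundancy measures how far a source is from maximum entropy:
R = H_max - H(X)

Maximum entropy for 5 symbols: H_max = log_2(5) = 2.3219 bits
Actual entropy: H(X) = 2.3219 bits
Redundancy: R = 2.3219 - 2.3219 = 0.0000 bits

This redundancy represents potential for compression: the source could be compressed by 0.0000 bits per symbol.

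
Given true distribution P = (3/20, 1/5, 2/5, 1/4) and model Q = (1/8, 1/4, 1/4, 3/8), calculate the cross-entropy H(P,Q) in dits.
0.6032 dits

Cross-entropy: H(P,Q) = -Σ p(x) log q(x)

Alternatively: H(P,Q) = H(P) + D_KL(P||Q)
H(P) = 0.5731 dits
D_KL(P||Q) = 0.0301 dits

H(P,Q) = 0.5731 + 0.0301 = 0.6032 dits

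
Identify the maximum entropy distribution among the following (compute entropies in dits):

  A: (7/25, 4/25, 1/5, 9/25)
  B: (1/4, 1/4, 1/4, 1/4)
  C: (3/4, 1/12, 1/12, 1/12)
B

For a discrete distribution over n outcomes, entropy is maximized by the uniform distribution.

Computing entropies:
H(A) = 0.5817 dits
H(B) = 0.6021 dits
H(C) = 0.3635 dits

The uniform distribution (where all probabilities equal 1/4) achieves the maximum entropy of log_10(4) = 0.6021 dits.

Distribution B has the highest entropy.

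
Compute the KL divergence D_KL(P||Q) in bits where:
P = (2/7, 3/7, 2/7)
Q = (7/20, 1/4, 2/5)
0.1109 bits

KL divergence: D_KL(P||Q) = Σ p(x) log(p(x)/q(x))

Computing term by term:
  x=0: 2/7 × log_2[(2/7)/(7/20)] = 2/7 × -0.2928 = -0.0837
  x=1: 3/7 × log_2[(3/7)/(1/4)] = 3/7 × 0.7776 = 0.3333
  x=2: 2/7 × log_2[(2/7)/(2/5)] = 2/7 × -0.4854 = -0.1387

D_KL(P||Q) = 0.1109 bits

Note: KL divergence is always non-negative and equals 0 iff P = Q.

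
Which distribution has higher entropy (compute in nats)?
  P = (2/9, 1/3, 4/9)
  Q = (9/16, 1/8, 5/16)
P

Computing entropies in nats:
H(P) = 1.0609
H(Q) = 0.9471

Distribution P has higher entropy.

Intuition: The distribution closer to uniform (more spread out) has higher entropy.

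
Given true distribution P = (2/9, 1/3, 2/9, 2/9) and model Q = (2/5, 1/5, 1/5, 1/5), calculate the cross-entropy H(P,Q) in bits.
2.0997 bits

Cross-entropy: H(P,Q) = -Σ p(x) log q(x)

Alternatively: H(P,Q) = H(P) + D_KL(P||Q)
H(P) = 1.9749 bits
D_KL(P||Q) = 0.1248 bits

H(P,Q) = 1.9749 + 0.1248 = 2.0997 bits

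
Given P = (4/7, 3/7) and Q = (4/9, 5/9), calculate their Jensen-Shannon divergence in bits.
0.0117 bits

Jensen-Shannon divergence is:
JSD(P||Q) = 0.5 × D_KL(P||M) + 0.5 × D_KL(Q||M)
where M = 0.5 × (P + Q) is the mixture distribution.

M = 0.5 × (4/7, 3/7) + 0.5 × (4/9, 5/9) = (0.507937, 0.492063)

D_KL(P||M) = 0.0117 bits
D_KL(Q||M) = 0.0117 bits

JSD(P||Q) = 0.5 × 0.0117 + 0.5 × 0.0117 = 0.0117 bits

Unlike KL divergence, JSD is symmetric and bounded: 0 ≤ JSD ≤ log(2).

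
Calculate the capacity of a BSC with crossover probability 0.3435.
0.0719 bits

For a binary symmetric channel (BSC) with error probability p:
Capacity C = 1 - H(p) bits per symbol

where H(p) = -p log₂(p) - (1-p) log₂(1-p) is the binary entropy function.

H(0.3435) = 0.9281 bits
C = 1 - 0.9281 = 0.0719 bits per symbol

This means we can reliably transmit up to 0.0719 bits of information per channel use.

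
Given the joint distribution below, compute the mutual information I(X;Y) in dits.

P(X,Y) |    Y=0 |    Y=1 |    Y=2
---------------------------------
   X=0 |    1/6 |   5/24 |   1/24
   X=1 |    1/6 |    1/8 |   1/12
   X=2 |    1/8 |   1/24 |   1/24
0.0153 dits

Mutual information: I(X;Y) = H(X) + H(Y) - H(X,Y)

Marginals:
P(X) = (5/12, 3/8, 5/24), H(X) = 0.4601 dits
P(Y) = (11/24, 3/8, 1/6), H(Y) = 0.4447 dits

Joint entropy: H(X,Y) = 0.8895 dits

I(X;Y) = 0.4601 + 0.4447 - 0.8895 = 0.0153 dits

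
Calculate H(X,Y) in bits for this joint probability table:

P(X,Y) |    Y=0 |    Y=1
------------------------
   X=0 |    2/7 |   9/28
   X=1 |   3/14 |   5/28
1.9628 bits

Joint entropy is H(X,Y) = -Σ_{x,y} p(x,y) log p(x,y).

Summing over all non-zero entries:
H(X,Y) = -[2/7·log_2(2/7) + 9/28·log_2(9/28) + 3/14·log_2(3/14) + 5/28·log_2(5/28)]
H(X,Y) = 1.9628 bits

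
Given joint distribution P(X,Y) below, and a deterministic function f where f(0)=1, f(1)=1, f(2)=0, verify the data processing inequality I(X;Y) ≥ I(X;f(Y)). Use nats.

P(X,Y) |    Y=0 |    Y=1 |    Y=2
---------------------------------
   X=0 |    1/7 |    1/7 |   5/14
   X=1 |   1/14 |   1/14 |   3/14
I(X;Y) = 0.0009, I(X;f(Y)) = 0.0009, inequality holds: 0.0009 ≥ 0.0009

Data Processing Inequality: For any Markov chain X → Y → Z, we have I(X;Y) ≥ I(X;Z).

Here Z = f(Y) is a deterministic function of Y, forming X → Y → Z.

Original I(X;Y) = 0.0009 nats

After applying f:
P(X,Z) where Z=f(Y):
- P(X,Z=0) = P(X,Y=2)
- P(X,Z=1) = P(X,Y=0) + P(X,Y=1)

I(X;Z) = I(X;f(Y)) = 0.0009 nats

Verification: 0.0009 ≥ 0.0009 ✓

Information cannot be created by processing; the function f can only lose information about X.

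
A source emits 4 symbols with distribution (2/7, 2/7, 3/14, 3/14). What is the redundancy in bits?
0.0148 bits

Redundancy measures how far a source is from maximum entropy:
R = H_max - H(X)

Maximum entropy for 4 symbols: H_max = log_2(4) = 2.0000 bits
Actual entropy: H(X) = 1.9852 bits
Redundancy: R = 2.0000 - 1.9852 = 0.0148 bits

This redundancy represents potential for compression: the source could be compressed by 0.0148 bits per symbol.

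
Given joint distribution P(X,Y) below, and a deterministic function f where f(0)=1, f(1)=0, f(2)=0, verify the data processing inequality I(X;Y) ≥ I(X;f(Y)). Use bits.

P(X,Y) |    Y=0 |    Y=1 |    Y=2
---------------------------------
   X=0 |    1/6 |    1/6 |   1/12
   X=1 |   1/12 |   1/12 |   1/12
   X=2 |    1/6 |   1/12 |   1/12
I(X;Y) = 0.0242, I(X;f(Y)) = 0.0124, inequality holds: 0.0242 ≥ 0.0124

Data Processing Inequality: For any Markov chain X → Y → Z, we have I(X;Y) ≥ I(X;Z).

Here Z = f(Y) is a deterministic function of Y, forming X → Y → Z.

Original I(X;Y) = 0.0242 bits

After applying f:
P(X,Z) where Z=f(Y):
- P(X,Z=0) = P(X,Y=1) + P(X,Y=2)
- P(X,Z=1) = P(X,Y=0)

I(X;Z) = I(X;f(Y)) = 0.0124 bits

Verification: 0.0242 ≥ 0.0124 ✓

Information cannot be created by processing; the function f can only lose information about X.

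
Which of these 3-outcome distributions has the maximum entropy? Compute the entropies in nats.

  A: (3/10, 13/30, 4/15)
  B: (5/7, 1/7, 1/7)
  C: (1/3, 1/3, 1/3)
C

For a discrete distribution over n outcomes, entropy is maximized by the uniform distribution.

Computing entropies:
H(A) = 1.0760 nats
H(B) = 0.7963 nats
H(C) = 1.0986 nats

The uniform distribution (where all probabilities equal 1/3) achieves the maximum entropy of log_e(3) = 1.0986 nats.

Distribution C has the highest entropy.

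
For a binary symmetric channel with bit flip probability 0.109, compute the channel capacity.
0.5031 bits

For a binary symmetric channel (BSC) with error probability p:
Capacity C = 1 - H(p) bits per symbol

where H(p) = -p log₂(p) - (1-p) log₂(1-p) is the binary entropy function.

H(0.109) = 0.4969 bits
C = 1 - 0.4969 = 0.5031 bits per symbol

This means we can reliably transmit up to 0.5031 bits of information per channel use.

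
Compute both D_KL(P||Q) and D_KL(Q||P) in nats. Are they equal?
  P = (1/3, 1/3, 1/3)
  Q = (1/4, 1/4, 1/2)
D_KL(P||Q) = 0.0566, D_KL(Q||P) = 0.0589

KL divergence is not symmetric: D_KL(P||Q) ≠ D_KL(Q||P) in general.

D_KL(P||Q) = 0.0566 nats
D_KL(Q||P) = 0.0589 nats

No, they are not equal!

This asymmetry is why KL divergence is not a true distance metric.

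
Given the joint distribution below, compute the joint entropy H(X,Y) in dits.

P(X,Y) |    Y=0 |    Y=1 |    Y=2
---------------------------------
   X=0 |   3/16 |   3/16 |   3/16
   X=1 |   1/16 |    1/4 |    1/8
0.7476 dits

Joint entropy is H(X,Y) = -Σ_{x,y} p(x,y) log p(x,y).

Summing over all non-zero entries:
H(X,Y) = -[3/16·log_10(3/16) + 3/16·log_10(3/16) + 3/16·log_10(3/16) + 1/16·log_10(1/16) + 1/4·log_10(1/4) + 1/8·log_10(1/8)]
H(X,Y) = 0.7476 dits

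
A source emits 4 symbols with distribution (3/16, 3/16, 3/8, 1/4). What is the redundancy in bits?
0.0637 bits

Redundancy measures how far a source is from maximum entropy:
R = H_max - H(X)

Maximum entropy for 4 symbols: H_max = log_2(4) = 2.0000 bits
Actual entropy: H(X) = 1.9363 bits
Redundancy: R = 2.0000 - 1.9363 = 0.0637 bits

This redundancy represents potential for compression: the source could be compressed by 0.0637 bits per symbol.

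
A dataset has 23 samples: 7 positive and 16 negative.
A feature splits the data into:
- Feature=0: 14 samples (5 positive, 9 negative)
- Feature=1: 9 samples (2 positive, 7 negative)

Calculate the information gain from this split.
0.0152 bits

Information Gain = H(Y) - H(Y|Feature)

Before split:
P(positive) = 7/23 = 0.3043
H(Y) = 0.8865 bits

After split:
Feature=0: H = 0.9403 bits (weight = 14/23)
Feature=1: H = 0.7642 bits (weight = 9/23)
H(Y|Feature) = (14/23)×0.9403 + (9/23)×0.7642 = 0.8714 bits

Information Gain = 0.8865 - 0.8714 = 0.0152 bits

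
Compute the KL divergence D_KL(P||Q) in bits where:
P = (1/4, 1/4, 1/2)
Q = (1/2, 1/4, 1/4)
0.2500 bits

KL divergence: D_KL(P||Q) = Σ p(x) log(p(x)/q(x))

Computing term by term:
  x=0: 1/4 × log_2[(1/4)/(1/2)] = 1/4 × -1.0000 = -0.2500
  x=1: 1/4 × log_2[(1/4)/(1/4)] = 1/4 × 0.0000 = 0.0000
  x=2: 1/2 × log_2[(1/2)/(1/4)] = 1/2 × 1.0000 = 0.5000

D_KL(P||Q) = 0.2500 bits

Note: KL divergence is always non-negative and equals 0 iff P = Q.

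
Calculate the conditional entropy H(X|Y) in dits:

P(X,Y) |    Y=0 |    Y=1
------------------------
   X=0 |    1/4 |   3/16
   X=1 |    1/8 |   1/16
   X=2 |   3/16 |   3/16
0.4500 dits

Using the chain rule: H(X|Y) = H(X,Y) - H(Y)

First, compute H(X,Y) = 0.7476 dits

Marginal P(Y) = (9/16, 7/16)
H(Y) = 0.2976 dits

H(X|Y) = H(X,Y) - H(Y) = 0.7476 - 0.2976 = 0.4500 dits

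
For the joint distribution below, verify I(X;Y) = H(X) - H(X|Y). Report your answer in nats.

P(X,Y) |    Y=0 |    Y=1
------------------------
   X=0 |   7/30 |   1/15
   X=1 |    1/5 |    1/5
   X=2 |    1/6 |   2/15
I(X;Y) = 0.0308 nats

Mutual information has multiple equivalent forms:
- I(X;Y) = H(X) - H(X|Y)
- I(X;Y) = H(Y) - H(Y|X)
- I(X;Y) = H(X) + H(Y) - H(X,Y)

Computing all quantities:
H(X) = 1.0889, H(Y) = 0.6730, H(X,Y) = 1.7312
H(X|Y) = 1.0581, H(Y|X) = 0.6423

Verification:
H(X) - H(X|Y) = 1.0889 - 1.0581 = 0.0308
H(Y) - H(Y|X) = 0.6730 - 0.6423 = 0.0308
H(X) + H(Y) - H(X,Y) = 1.0889 + 0.6730 - 1.7312 = 0.0308

All forms give I(X;Y) = 0.0308 nats. ✓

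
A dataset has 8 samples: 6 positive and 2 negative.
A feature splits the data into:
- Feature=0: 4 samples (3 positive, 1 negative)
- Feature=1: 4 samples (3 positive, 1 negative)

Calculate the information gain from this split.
0.0000 bits

Information Gain = H(Y) - H(Y|Feature)

Before split:
P(positive) = 6/8 = 0.7500
H(Y) = 0.8113 bits

After split:
Feature=0: H = 0.8113 bits (weight = 4/8)
Feature=1: H = 0.8113 bits (weight = 4/8)
H(Y|Feature) = (4/8)×0.8113 + (4/8)×0.8113 = 0.8113 bits

Information Gain = 0.8113 - 0.8113 = 0.0000 bits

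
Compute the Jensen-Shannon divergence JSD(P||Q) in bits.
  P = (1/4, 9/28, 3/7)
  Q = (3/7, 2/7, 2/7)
0.0283 bits

Jensen-Shannon divergence is:
JSD(P||Q) = 0.5 × D_KL(P||M) + 0.5 × D_KL(Q||M)
where M = 0.5 × (P + Q) is the mixture distribution.

M = 0.5 × (1/4, 9/28, 3/7) + 0.5 × (3/7, 2/7, 2/7) = (0.339286, 0.303571, 5/14)

D_KL(P||M) = 0.0291 bits
D_KL(Q||M) = 0.0275 bits

JSD(P||Q) = 0.5 × 0.0291 + 0.5 × 0.0275 = 0.0283 bits

Unlike KL divergence, JSD is symmetric and bounded: 0 ≤ JSD ≤ log(2).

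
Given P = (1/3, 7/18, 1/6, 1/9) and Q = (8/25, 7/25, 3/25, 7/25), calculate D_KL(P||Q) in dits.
0.0406 dits

KL divergence: D_KL(P||Q) = Σ p(x) log(p(x)/q(x))

Computing term by term:
  x=0: 1/3 × log_10[(1/3)/(8/25)] = 1/3 × 0.0177 = 0.0059
  x=1: 7/18 × log_10[(7/18)/(7/25)] = 7/18 × 0.1427 = 0.0555
  x=2: 1/6 × log_10[(1/6)/(3/25)] = 1/6 × 0.1427 = 0.0238
  x=3: 1/9 × log_10[(1/9)/(7/25)] = 1/9 × -0.4014 = -0.0446

D_KL(P||Q) = 0.0406 dits

Note: KL divergence is always non-negative and equals 0 iff P = Q.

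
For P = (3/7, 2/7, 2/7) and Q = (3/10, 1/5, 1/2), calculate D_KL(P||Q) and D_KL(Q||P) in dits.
D_KL(P||Q) = 0.0412, D_KL(Q||P) = 0.0441

KL divergence is not symmetric: D_KL(P||Q) ≠ D_KL(Q||P) in general.

D_KL(P||Q) = 0.0412 dits
D_KL(Q||P) = 0.0441 dits

No, they are not equal!

This asymmetry is why KL divergence is not a true distance metric.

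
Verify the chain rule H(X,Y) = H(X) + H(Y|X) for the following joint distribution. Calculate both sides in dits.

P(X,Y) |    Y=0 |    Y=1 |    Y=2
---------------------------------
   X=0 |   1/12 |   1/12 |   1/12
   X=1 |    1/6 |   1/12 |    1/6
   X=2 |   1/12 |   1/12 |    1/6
H(X,Y) = 0.9287, H(X) = 0.4680, H(Y|X) = 0.4607 (all in dits)

Chain rule: H(X,Y) = H(X) + H(Y|X)

Left side — joint entropy directly:
H(X,Y) = -Σ p(x,y) log p(x,y) = 0.9287 dits

Right side — compute H(Y|X) from the conditional distributions:
P(X) = (1/4, 5/12, 1/3), so H(X) = 0.4680 dits
H(Y|X) = Σ_x P(X=x) · H(Y|X=x):
  P(Y|X=0) = (1/3, 1/3, 1/3), H(Y|X=0) = 0.4771, weight P(X=0) = 1/4
  P(Y|X=1) = (2/5, 1/5, 2/5), H(Y|X=1) = 0.4581, weight P(X=1) = 5/12
  P(Y|X=2) = (1/4, 1/4, 1/2), H(Y|X=2) = 0.4515, weight P(X=2) = 1/3
H(Y|X) = 0.4607 dits

H(X) + H(Y|X) = 0.4680 + 0.4607 = 0.9287 dits

Both sides equal 0.9287 dits. ✓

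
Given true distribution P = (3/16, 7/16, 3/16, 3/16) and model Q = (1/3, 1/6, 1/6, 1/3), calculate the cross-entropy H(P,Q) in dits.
0.6653 dits

Cross-entropy: H(P,Q) = -Σ p(x) log q(x)

Alternatively: H(P,Q) = H(P) + D_KL(P||Q)
H(P) = 0.5660 dits
D_KL(P||Q) = 0.0993 dits

H(P,Q) = 0.5660 + 0.0993 = 0.6653 dits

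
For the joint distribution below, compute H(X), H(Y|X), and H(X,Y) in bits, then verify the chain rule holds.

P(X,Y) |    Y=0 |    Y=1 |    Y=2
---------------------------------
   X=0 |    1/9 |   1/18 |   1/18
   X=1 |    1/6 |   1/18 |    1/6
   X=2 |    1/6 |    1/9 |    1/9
H(X,Y) = 3.0441, H(X) = 1.5420, H(Y|X) = 1.5021 (all in bits)

Chain rule: H(X,Y) = H(X) + H(Y|X)

Left side — joint entropy directly:
H(X,Y) = -Σ p(x,y) log p(x,y) = 3.0441 bits

Right side — compute H(Y|X) from the conditional distributions:
P(X) = (2/9, 7/18, 7/18), so H(X) = 1.5420 bits
H(Y|X) = Σ_x P(X=x) · H(Y|X=x):
  P(Y|X=0) = (1/2, 1/4, 1/4), H(Y|X=0) = 1.5000, weight P(X=0) = 2/9
  P(Y|X=1) = (3/7, 1/7, 3/7), H(Y|X=1) = 1.4488, weight P(X=1) = 7/18
  P(Y|X=2) = (3/7, 2/7, 2/7), H(Y|X=2) = 1.5567, weight P(X=2) = 7/18
H(Y|X) = 1.5021 bits

H(X) + H(Y|X) = 1.5420 + 1.5021 = 3.0441 bits

Both sides equal 3.0441 bits. ✓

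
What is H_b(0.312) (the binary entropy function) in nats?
0.6207 nats

The binary entropy function is:
H(p) = -p log(p) - (1-p) log(1-p)

H(0.312) = -0.312 × log_e(0.312) - 0.688 × log_e(0.688)
H(0.312) = 0.6207 nats

Note: Binary entropy is maximized at p=0.5 (H=1 bit) and minimized at p=0 or p=1 (H=0).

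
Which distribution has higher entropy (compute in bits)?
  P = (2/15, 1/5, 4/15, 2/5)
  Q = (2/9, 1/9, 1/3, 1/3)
Q

Computing entropies in bits:
H(P) = 1.8892
H(Q) = 1.8911

Distribution Q has higher entropy.

Intuition: The distribution closer to uniform (more spread out) has higher entropy.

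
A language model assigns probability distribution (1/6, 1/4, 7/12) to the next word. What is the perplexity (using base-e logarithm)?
2.6107

Perplexity is e^H (or exp(H) for natural log).

First, H = -Σ p log p = 0.9596 nats
Perplexity = e^0.9596 = 2.6107

Interpretation: The model's uncertainty is equivalent to choosing uniformly among 2.6 options.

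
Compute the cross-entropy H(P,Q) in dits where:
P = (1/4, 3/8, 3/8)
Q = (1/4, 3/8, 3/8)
0.4700 dits

Cross-entropy: H(P,Q) = -Σ p(x) log q(x)

Alternatively: H(P,Q) = H(P) + D_KL(P||Q)
H(P) = 0.4700 dits
D_KL(P||Q) = 0.0000 dits

H(P,Q) = 0.4700 + 0.0000 = 0.4700 dits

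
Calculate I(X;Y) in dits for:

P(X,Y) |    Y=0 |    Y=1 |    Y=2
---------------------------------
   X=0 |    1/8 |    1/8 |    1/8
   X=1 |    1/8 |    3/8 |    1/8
0.0147 dits

Mutual information: I(X;Y) = H(X) + H(Y) - H(X,Y)

Marginals:
P(X) = (3/8, 5/8), H(X) = 0.2873 dits
P(Y) = (1/4, 1/2, 1/4), H(Y) = 0.4515 dits

Joint entropy: H(X,Y) = 0.7242 dits

I(X;Y) = 0.2873 + 0.4515 - 0.7242 = 0.0147 dits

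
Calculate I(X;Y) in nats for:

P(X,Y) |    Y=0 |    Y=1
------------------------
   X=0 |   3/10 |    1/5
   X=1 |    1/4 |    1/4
0.0051 nats

Mutual information: I(X;Y) = H(X) + H(Y) - H(X,Y)

Marginals:
P(X) = (1/2, 1/2), H(X) = 0.6931 nats
P(Y) = (11/20, 9/20), H(Y) = 0.6881 nats

Joint entropy: H(X,Y) = 1.3762 nats

I(X;Y) = 0.6931 + 0.6881 - 1.3762 = 0.0051 nats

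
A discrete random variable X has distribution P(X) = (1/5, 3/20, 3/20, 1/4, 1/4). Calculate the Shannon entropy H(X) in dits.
0.6880 dits

Shannon entropy is H(X) = -Σ p(x) log p(x).

For P = (1/5, 3/20, 3/20, 1/4, 1/4):
H = -1/5 × log_10(1/5) -3/20 × log_10(3/20) -3/20 × log_10(3/20) -1/4 × log_10(1/4) -1/4 × log_10(1/4)
H = 0.6880 dits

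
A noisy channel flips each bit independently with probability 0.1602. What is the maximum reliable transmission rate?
0.3652 bits

For a binary symmetric channel (BSC) with error probability p:
Capacity C = 1 - H(p) bits per symbol

where H(p) = -p log₂(p) - (1-p) log₂(1-p) is the binary entropy function.

H(0.1602) = 0.6348 bits
C = 1 - 0.6348 = 0.3652 bits per symbol

This means we can reliably transmit up to 0.3652 bits of information per channel use.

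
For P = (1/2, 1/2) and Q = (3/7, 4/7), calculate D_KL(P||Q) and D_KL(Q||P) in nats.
D_KL(P||Q) = 0.0103, D_KL(Q||P) = 0.0102

KL divergence is not symmetric: D_KL(P||Q) ≠ D_KL(Q||P) in general.

D_KL(P||Q) = 0.0103 nats
D_KL(Q||P) = 0.0102 nats

No, they are not equal!

This asymmetry is why KL divergence is not a true distance metric.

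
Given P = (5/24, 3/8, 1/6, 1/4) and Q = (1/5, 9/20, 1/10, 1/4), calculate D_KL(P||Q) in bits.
0.0365 bits

KL divergence: D_KL(P||Q) = Σ p(x) log(p(x)/q(x))

Computing term by term:
  x=0: 5/24 × log_2[(5/24)/(1/5)] = 5/24 × 0.0589 = 0.0123
  x=1: 3/8 × log_2[(3/8)/(9/20)] = 3/8 × -0.2630 = -0.0986
  x=2: 1/6 × log_2[(1/6)/(1/10)] = 1/6 × 0.7370 = 0.1228
  x=3: 1/4 × log_2[(1/4)/(1/4)] = 1/4 × 0.0000 = 0.0000

D_KL(P||Q) = 0.0365 bits

Note: KL divergence is always non-negative and equals 0 iff P = Q.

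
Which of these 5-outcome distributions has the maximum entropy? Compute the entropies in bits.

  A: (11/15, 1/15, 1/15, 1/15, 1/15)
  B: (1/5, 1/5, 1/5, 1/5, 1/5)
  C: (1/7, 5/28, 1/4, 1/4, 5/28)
B

For a discrete distribution over n outcomes, entropy is maximized by the uniform distribution.

Computing entropies:
H(A) = 1.3700 bits
H(B) = 2.3219 bits
H(C) = 2.2887 bits

The uniform distribution (where all probabilities equal 1/5) achieves the maximum entropy of log_2(5) = 2.3219 bits.

Distribution B has the highest entropy.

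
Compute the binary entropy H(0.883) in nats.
0.3609 nats

The binary entropy function is:
H(p) = -p log(p) - (1-p) log(1-p)

H(0.883) = -0.883 × log_e(0.883) - 0.117 × log_e(0.117)
H(0.883) = 0.3609 nats

Note: Binary entropy is maximized at p=0.5 (H=1 bit) and minimized at p=0 or p=1 (H=0).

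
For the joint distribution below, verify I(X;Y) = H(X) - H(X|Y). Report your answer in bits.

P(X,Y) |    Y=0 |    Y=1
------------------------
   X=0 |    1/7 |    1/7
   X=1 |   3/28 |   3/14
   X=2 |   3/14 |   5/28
I(X;Y) = 0.0249 bits

Mutual information has multiple equivalent forms:
- I(X;Y) = H(X) - H(X|Y)
- I(X;Y) = H(Y) - H(Y|X)
- I(X;Y) = H(X) + H(Y) - H(X,Y)

Computing all quantities:
H(X) = 1.5722, H(Y) = 0.9963, H(X,Y) = 2.5436
H(X|Y) = 1.5473, H(Y|X) = 0.9714

Verification:
H(X) - H(X|Y) = 1.5722 - 1.5473 = 0.0249
H(Y) - H(Y|X) = 0.9963 - 0.9714 = 0.0249
H(X) + H(Y) - H(X,Y) = 1.5722 + 0.9963 - 2.5436 = 0.0249

All forms give I(X;Y) = 0.0249 bits. ✓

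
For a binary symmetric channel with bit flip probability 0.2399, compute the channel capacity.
0.2051 bits

For a binary symmetric channel (BSC) with error probability p:
Capacity C = 1 - H(p) bits per symbol

where H(p) = -p log₂(p) - (1-p) log₂(1-p) is the binary entropy function.

H(0.2399) = 0.7949 bits
C = 1 - 0.7949 = 0.2051 bits per symbol

This means we can reliably transmit up to 0.2051 bits of information per channel use.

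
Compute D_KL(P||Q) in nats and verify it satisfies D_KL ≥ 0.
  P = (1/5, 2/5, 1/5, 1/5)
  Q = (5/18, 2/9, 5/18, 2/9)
0.0826 nats

KL divergence satisfies the Gibbs inequality: D_KL(P||Q) ≥ 0 for all distributions P, Q.

D_KL(P||Q) = Σ p(x) log(p(x)/q(x))
Term by term:
  x=0: 1/5 × log_e[(1/5)/(5/18)] = -0.0657
  x=1: 2/5 × log_e[(2/5)/(2/9)] = 0.2351
  x=2: 1/5 × log_e[(1/5)/(5/18)] = -0.0657
  x=3: 1/5 × log_e[(1/5)/(2/9)] = -0.0211
D_KL(P||Q) = 0.0826 nats

D_KL(P||Q) = 0.0826 ≥ 0 ✓

This non-negativity is a fundamental property: relative entropy cannot be negative because it measures how different Q is from P.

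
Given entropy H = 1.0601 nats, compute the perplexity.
2.8867

Perplexity is e^H (or exp(H) for natural log).

H = 1.0601 nats
Perplexity = e^1.0601 = 2.8867

Interpretation: The model's uncertainty is equivalent to choosing uniformly among 2.9 options.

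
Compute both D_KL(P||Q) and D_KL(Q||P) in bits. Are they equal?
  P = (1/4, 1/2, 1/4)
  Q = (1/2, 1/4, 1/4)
D_KL(P||Q) = 0.2500, D_KL(Q||P) = 0.2500

KL divergence is not symmetric: D_KL(P||Q) ≠ D_KL(Q||P) in general.

D_KL(P||Q) = 0.2500 bits
D_KL(Q||P) = 0.2500 bits

In this case they happen to be equal (to 4 decimal places).

This asymmetry is why KL divergence is not a true distance metric.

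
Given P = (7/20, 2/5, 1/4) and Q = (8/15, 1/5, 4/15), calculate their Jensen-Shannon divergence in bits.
0.0385 bits

Jensen-Shannon divergence is:
JSD(P||Q) = 0.5 × D_KL(P||M) + 0.5 × D_KL(Q||M)
where M = 0.5 × (P + Q) is the mixture distribution.

M = 0.5 × (7/20, 2/5, 1/4) + 0.5 × (8/15, 1/5, 4/15) = (0.441667, 3/10, 0.258333)

D_KL(P||M) = 0.0367 bits
D_KL(Q||M) = 0.0403 bits

JSD(P||Q) = 0.5 × 0.0367 + 0.5 × 0.0403 = 0.0385 bits

Unlike KL divergence, JSD is symmetric and bounded: 0 ≤ JSD ≤ log(2).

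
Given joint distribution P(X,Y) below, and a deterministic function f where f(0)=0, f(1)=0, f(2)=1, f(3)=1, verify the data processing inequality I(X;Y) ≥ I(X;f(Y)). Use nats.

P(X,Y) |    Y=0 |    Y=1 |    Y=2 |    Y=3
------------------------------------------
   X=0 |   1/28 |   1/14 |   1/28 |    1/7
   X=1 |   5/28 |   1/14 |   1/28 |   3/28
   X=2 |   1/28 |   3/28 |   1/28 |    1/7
I(X;Y) = 0.0750, I(X;f(Y)) = 0.0258, inequality holds: 0.0750 ≥ 0.0258

Data Processing Inequality: For any Markov chain X → Y → Z, we have I(X;Y) ≥ I(X;Z).

Here Z = f(Y) is a deterministic function of Y, forming X → Y → Z.

Original I(X;Y) = 0.0750 nats

After applying f:
P(X,Z) where Z=f(Y):
- P(X,Z=0) = P(X,Y=0) + P(X,Y=1)
- P(X,Z=1) = P(X,Y=2) + P(X,Y=3)

I(X;Z) = I(X;f(Y)) = 0.0258 nats

Verification: 0.0750 ≥ 0.0258 ✓

Information cannot be created by processing; the function f can only lose information about X.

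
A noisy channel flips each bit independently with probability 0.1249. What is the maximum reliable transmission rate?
0.4567 bits

For a binary symmetric channel (BSC) with error probability p:
Capacity C = 1 - H(p) bits per symbol

where H(p) = -p log₂(p) - (1-p) log₂(1-p) is the binary entropy function.

H(0.1249) = 0.5433 bits
C = 1 - 0.5433 = 0.4567 bits per symbol

This means we can reliably transmit up to 0.4567 bits of information per channel use.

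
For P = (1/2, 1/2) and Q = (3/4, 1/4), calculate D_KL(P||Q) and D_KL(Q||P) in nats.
D_KL(P||Q) = 0.1438, D_KL(Q||P) = 0.1308

KL divergence is not symmetric: D_KL(P||Q) ≠ D_KL(Q||P) in general.

D_KL(P||Q) = 0.1438 nats
D_KL(Q||P) = 0.1308 nats

No, they are not equal!

This asymmetry is why KL divergence is not a true distance metric.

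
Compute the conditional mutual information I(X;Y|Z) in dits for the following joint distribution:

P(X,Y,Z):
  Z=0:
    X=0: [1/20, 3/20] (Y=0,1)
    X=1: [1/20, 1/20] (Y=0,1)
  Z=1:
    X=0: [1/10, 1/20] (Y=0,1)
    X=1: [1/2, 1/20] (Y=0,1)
0.0144 dits

Conditional mutual information: I(X;Y|Z) = H(X|Z) + H(Y|Z) - H(X,Y|Z)

H(Z) = 0.2653
H(X,Z) = 0.5062 → H(X|Z) = 0.2409
H(Y,Z) = 0.4729 → H(Y|Z) = 0.2076
H(X,Y,Z) = 0.6994 → H(X,Y|Z) = 0.4341

I(X;Y|Z) = 0.2409 + 0.2076 - 0.4341 = 0.0144 dits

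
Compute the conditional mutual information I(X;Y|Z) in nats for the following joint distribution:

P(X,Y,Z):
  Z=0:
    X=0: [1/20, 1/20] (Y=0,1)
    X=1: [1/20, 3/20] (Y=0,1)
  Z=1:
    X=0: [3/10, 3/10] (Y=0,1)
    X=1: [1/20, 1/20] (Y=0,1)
0.0092 nats

Conditional mutual information: I(X;Y|Z) = H(X|Z) + H(Y|Z) - H(X,Y|Z)

H(Z) = 0.6109
H(X,Z) = 1.0889 → H(X|Z) = 0.4780
H(Y,Z) = 1.2870 → H(Y|Z) = 0.6762
H(X,Y,Z) = 1.7559 → H(X,Y|Z) = 1.1450

I(X;Y|Z) = 0.4780 + 0.6762 - 1.1450 = 0.0092 nats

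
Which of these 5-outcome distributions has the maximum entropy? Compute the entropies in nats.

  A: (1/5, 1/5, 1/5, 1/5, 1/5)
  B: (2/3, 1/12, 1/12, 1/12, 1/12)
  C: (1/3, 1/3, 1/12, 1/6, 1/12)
A

For a discrete distribution over n outcomes, entropy is maximized by the uniform distribution.

Computing entropies:
H(A) = 1.6094 nats
H(B) = 1.0986 nats
H(C) = 1.4452 nats

The uniform distribution (where all probabilities equal 1/5) achieves the maximum entropy of log_e(5) = 1.6094 nats.

Distribution A has the highest entropy.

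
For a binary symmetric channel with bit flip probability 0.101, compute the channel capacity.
0.5278 bits

For a binary symmetric channel (BSC) with error probability p:
Capacity C = 1 - H(p) bits per symbol

where H(p) = -p log₂(p) - (1-p) log₂(1-p) is the binary entropy function.

H(0.101) = 0.4722 bits
C = 1 - 0.4722 = 0.5278 bits per symbol

This means we can reliably transmit up to 0.5278 bits of information per channel use.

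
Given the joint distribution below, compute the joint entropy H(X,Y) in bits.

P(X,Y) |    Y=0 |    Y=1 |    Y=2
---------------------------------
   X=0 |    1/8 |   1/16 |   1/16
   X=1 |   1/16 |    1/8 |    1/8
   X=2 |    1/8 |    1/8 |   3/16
3.0778 bits

Joint entropy is H(X,Y) = -Σ_{x,y} p(x,y) log p(x,y).

Summing over all non-zero entries:
H(X,Y) = -[1/8·log_2(1/8) + 1/16·log_2(1/16) + 1/16·log_2(1/16) + 1/16·log_2(1/16) + 1/8·log_2(1/8) + 1/8·log_2(1/8) + 1/8·log_2(1/8) + 1/8·log_2(1/8) + 3/16·log_2(3/16)]
H(X,Y) = 3.0778 bits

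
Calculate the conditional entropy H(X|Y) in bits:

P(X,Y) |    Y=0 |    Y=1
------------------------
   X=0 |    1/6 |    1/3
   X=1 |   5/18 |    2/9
0.9636 bits

Using the chain rule: H(X|Y) = H(X,Y) - H(Y)

First, compute H(X,Y) = 1.9547 bits

Marginal P(Y) = (4/9, 5/9)
H(Y) = 0.9911 bits

H(X|Y) = H(X,Y) - H(Y) = 1.9547 - 0.9911 = 0.9636 bits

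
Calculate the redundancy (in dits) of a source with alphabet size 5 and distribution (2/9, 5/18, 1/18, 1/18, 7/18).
0.1003 dits

Redundancy measures how far a source is from maximum entropy:
R = H_max - H(X)

Maximum entropy for 5 symbols: H_max = log_10(5) = 0.6990 dits
Actual entropy: H(X) = 0.5987 dits
Redundancy: R = 0.6990 - 0.5987 = 0.1003 dits

This redundancy represents potential for compression: the source could be compressed by 0.1003 dits per symbol.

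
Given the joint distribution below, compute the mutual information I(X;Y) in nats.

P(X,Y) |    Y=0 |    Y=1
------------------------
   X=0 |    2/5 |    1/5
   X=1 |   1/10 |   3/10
0.0863 nats

Mutual information: I(X;Y) = H(X) + H(Y) - H(X,Y)

Marginals:
P(X) = (3/5, 2/5), H(X) = 0.6730 nats
P(Y) = (1/2, 1/2), H(Y) = 0.6931 nats

Joint entropy: H(X,Y) = 1.2799 nats

I(X;Y) = 0.6730 + 0.6931 - 1.2799 = 0.0863 nats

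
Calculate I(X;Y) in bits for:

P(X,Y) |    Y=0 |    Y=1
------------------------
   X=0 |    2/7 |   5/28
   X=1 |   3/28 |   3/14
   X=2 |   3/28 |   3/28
0.0443 bits

Mutual information: I(X;Y) = H(X) + H(Y) - H(X,Y)

Marginals:
P(X) = (13/28, 9/28, 3/14), H(X) = 1.5165 bits
P(Y) = (1/2, 1/2), H(Y) = 1.0000 bits

Joint entropy: H(X,Y) = 2.4722 bits

I(X;Y) = 1.5165 + 1.0000 - 2.4722 = 0.0443 bits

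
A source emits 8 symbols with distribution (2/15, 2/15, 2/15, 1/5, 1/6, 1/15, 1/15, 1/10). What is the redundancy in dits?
0.0268 dits

Redundancy measures how far a source is from maximum entropy:
R = H_max - H(X)

Maximum entropy for 8 symbols: H_max = log_10(8) = 0.9031 dits
Actual entropy: H(X) = 0.8763 dits
Redundancy: R = 0.9031 - 0.8763 = 0.0268 dits

This redundancy represents potential for compression: the source could be compressed by 0.0268 dits per symbol.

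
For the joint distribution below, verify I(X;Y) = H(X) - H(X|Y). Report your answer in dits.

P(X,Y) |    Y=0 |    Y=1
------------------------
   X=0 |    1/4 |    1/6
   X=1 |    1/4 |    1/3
I(X;Y) = 0.0062 dits

Mutual information has multiple equivalent forms:
- I(X;Y) = H(X) - H(X|Y)
- I(X;Y) = H(Y) - H(Y|X)
- I(X;Y) = H(X) + H(Y) - H(X,Y)

Computing all quantities:
H(X) = 0.2950, H(Y) = 0.3010, H(X,Y) = 0.5898
H(X|Y) = 0.2887, H(Y|X) = 0.2948

Verification:
H(X) - H(X|Y) = 0.2950 - 0.2887 = 0.0062
H(Y) - H(Y|X) = 0.3010 - 0.2948 = 0.0062
H(X) + H(Y) - H(X,Y) = 0.2950 + 0.3010 - 0.5898 = 0.0062

All forms give I(X;Y) = 0.0062 dits. ✓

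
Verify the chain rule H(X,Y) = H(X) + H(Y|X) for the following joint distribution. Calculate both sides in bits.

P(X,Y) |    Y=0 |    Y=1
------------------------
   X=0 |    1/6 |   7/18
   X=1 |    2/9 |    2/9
H(X,Y) = 1.9251, H(X) = 0.9911, H(Y|X) = 0.9341 (all in bits)

Chain rule: H(X,Y) = H(X) + H(Y|X)

Left side — joint entropy directly:
H(X,Y) = -Σ p(x,y) log p(x,y) = 1.9251 bits

Right side — compute H(Y|X) from the conditional distributions:
P(X) = (5/9, 4/9), so H(X) = 0.9911 bits
H(Y|X) = Σ_x P(X=x) · H(Y|X=x):
  P(Y|X=0) = (3/10, 7/10), H(Y|X=0) = 0.8813, weight P(X=0) = 5/9
  P(Y|X=1) = (1/2, 1/2), H(Y|X=1) = 1.0000, weight P(X=1) = 4/9
H(Y|X) = 0.9341 bits

H(X) + H(Y|X) = 0.9911 + 0.9341 = 1.9251 bits

Both sides equal 1.9251 bits. ✓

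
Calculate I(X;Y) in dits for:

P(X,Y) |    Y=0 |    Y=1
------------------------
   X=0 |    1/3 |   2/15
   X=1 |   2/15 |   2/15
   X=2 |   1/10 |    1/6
0.0190 dits

Mutual information: I(X;Y) = H(X) + H(Y) - H(X,Y)

Marginals:
P(X) = (7/15, 4/15, 4/15), H(X) = 0.4606 dits
P(Y) = (17/30, 13/30), H(Y) = 0.2972 dits

Joint entropy: H(X,Y) = 0.7388 dits

I(X;Y) = 0.4606 + 0.2972 - 0.7388 = 0.0190 dits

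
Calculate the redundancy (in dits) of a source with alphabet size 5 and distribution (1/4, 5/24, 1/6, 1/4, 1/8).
0.0134 dits

Redundancy measures how far a source is from maximum entropy:
R = H_max - H(X)

Maximum entropy for 5 symbols: H_max = log_10(5) = 0.6990 dits
Actual entropy: H(X) = 0.6855 dits
Redundancy: R = 0.6990 - 0.6855 = 0.0134 dits

This redundancy represents potential for compression: the source could be compressed by 0.0134 dits per symbol.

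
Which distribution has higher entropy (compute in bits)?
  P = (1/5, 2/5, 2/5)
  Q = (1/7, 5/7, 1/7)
P

Computing entropies in bits:
H(P) = 1.5219
H(Q) = 1.1488

Distribution P has higher entropy.

Intuition: The distribution closer to uniform (more spread out) has higher entropy.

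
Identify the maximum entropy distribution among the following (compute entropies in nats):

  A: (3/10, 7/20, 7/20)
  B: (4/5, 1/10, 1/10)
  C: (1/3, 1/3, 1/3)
C

For a discrete distribution over n outcomes, entropy is maximized by the uniform distribution.

Computing entropies:
H(A) = 1.0961 nats
H(B) = 0.6390 nats
H(C) = 1.0986 nats

The uniform distribution (where all probabilities equal 1/3) achieves the maximum entropy of log_e(3) = 1.0986 nats.

Distribution C has the highest entropy.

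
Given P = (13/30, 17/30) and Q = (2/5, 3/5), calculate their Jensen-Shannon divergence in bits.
0.0008 bits

Jensen-Shannon divergence is:
JSD(P||Q) = 0.5 × D_KL(P||M) + 0.5 × D_KL(Q||M)
where M = 0.5 × (P + Q) is the mixture distribution.

M = 0.5 × (13/30, 17/30) + 0.5 × (2/5, 3/5) = (5/12, 7/12)

D_KL(P||M) = 0.0008 bits
D_KL(Q||M) = 0.0008 bits

JSD(P||Q) = 0.5 × 0.0008 + 0.5 × 0.0008 = 0.0008 bits

Unlike KL divergence, JSD is symmetric and bounded: 0 ≤ JSD ≤ log(2).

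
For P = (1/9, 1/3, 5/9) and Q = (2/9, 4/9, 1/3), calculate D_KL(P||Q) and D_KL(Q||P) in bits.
D_KL(P||Q) = 0.1600, D_KL(Q||P) = 0.1610

KL divergence is not symmetric: D_KL(P||Q) ≠ D_KL(Q||P) in general.

D_KL(P||Q) = 0.1600 bits
D_KL(Q||P) = 0.1610 bits

No, they are not equal!

This asymmetry is why KL divergence is not a true distance metric.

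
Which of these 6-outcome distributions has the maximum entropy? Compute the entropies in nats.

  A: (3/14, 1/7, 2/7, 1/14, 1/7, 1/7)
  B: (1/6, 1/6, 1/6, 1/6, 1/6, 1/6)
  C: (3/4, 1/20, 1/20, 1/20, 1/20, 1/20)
B

For a discrete distribution over n outcomes, entropy is maximized by the uniform distribution.

Computing entropies:
H(A) = 1.7105 nats
H(B) = 1.7918 nats
H(C) = 0.9647 nats

The uniform distribution (where all probabilities equal 1/6) achieves the maximum entropy of log_e(6) = 1.7918 nats.

Distribution B has the highest entropy.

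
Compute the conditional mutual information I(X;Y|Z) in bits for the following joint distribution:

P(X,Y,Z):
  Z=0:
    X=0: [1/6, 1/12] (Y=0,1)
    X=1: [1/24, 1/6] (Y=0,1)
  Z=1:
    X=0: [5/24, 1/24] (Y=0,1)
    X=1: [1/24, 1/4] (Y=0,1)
0.2799 bits

Conditional mutual information: I(X;Y|Z) = H(X|Z) + H(Y|Z) - H(X,Y|Z)

H(Z) = 0.9950
H(X,Z) = 1.9899 → H(X|Z) = 0.9949
H(Y,Z) = 1.9899 → H(Y|Z) = 0.9949
H(X,Y,Z) = 2.7050 → H(X,Y|Z) = 1.7100

I(X;Y|Z) = 0.9949 + 0.9949 - 1.7100 = 0.2799 bits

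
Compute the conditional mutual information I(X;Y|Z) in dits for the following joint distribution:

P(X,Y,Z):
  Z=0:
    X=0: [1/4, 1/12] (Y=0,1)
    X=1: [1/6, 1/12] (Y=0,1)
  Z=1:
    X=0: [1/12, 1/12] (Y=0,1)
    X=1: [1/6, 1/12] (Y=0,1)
0.0036 dits

Conditional mutual information: I(X;Y|Z) = H(X|Z) + H(Y|Z) - H(X,Y|Z)

H(Z) = 0.2950
H(X,Z) = 0.5898 → H(X|Z) = 0.2948
H(Y,Z) = 0.5683 → H(Y|Z) = 0.2734
H(X,Y,Z) = 0.8596 → H(X,Y|Z) = 0.5646

I(X;Y|Z) = 0.2948 + 0.2734 - 0.5646 = 0.0036 dits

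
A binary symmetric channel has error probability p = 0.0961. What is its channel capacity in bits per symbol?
0.5435 bits

For a binary symmetric channel (BSC) with error probability p:
Capacity C = 1 - H(p) bits per symbol

where H(p) = -p log₂(p) - (1-p) log₂(1-p) is the binary entropy function.

H(0.0961) = 0.4565 bits
C = 1 - 0.4565 = 0.5435 bits per symbol

This means we can reliably transmit up to 0.5435 bits of information per channel use.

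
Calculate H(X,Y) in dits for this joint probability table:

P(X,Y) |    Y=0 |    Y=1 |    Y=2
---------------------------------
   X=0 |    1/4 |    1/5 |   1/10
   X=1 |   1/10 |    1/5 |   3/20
0.7537 dits

Joint entropy is H(X,Y) = -Σ_{x,y} p(x,y) log p(x,y).

Summing over all non-zero entries:
H(X,Y) = -[1/4·log_10(1/4) + 1/5·log_10(1/5) + 1/10·log_10(1/10) + 1/10·log_10(1/10) + 1/5·log_10(1/5) + 3/20·log_10(3/20)]
H(X,Y) = 0.7537 dits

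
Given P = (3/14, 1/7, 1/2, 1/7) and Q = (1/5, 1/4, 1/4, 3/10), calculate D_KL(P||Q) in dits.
0.0762 dits

KL divergence: D_KL(P||Q) = Σ p(x) log(p(x)/q(x))

Computing term by term:
  x=0: 3/14 × log_10[(3/14)/(1/5)] = 3/14 × 0.0300 = 0.0064
  x=1: 1/7 × log_10[(1/7)/(1/4)] = 1/7 × -0.2430 = -0.0347
  x=2: 1/2 × log_10[(1/2)/(1/4)] = 1/2 × 0.3010 = 0.1505
  x=3: 1/7 × log_10[(1/7)/(3/10)] = 1/7 × -0.3222 = -0.0460

D_KL(P||Q) = 0.0762 dits

Note: KL divergence is always non-negative and equals 0 iff P = Q.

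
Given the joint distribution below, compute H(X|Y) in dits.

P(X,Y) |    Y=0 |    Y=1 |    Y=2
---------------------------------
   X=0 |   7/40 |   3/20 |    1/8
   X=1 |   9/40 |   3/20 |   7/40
0.2979 dits

Using the chain rule: H(X|Y) = H(X,Y) - H(Y)

First, compute H(X,Y) = 0.7708 dits

Marginal P(Y) = (2/5, 3/10, 3/10)
H(Y) = 0.4729 dits

H(X|Y) = H(X,Y) - H(Y) = 0.7708 - 0.4729 = 0.2979 dits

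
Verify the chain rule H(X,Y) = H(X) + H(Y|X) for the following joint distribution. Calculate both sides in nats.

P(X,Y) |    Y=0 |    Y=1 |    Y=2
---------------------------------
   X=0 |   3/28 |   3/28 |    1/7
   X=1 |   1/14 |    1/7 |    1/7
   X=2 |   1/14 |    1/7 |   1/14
H(X,Y) = 2.1561, H(X) = 1.0934, H(Y|X) = 1.0627 (all in nats)

Chain rule: H(X,Y) = H(X) + H(Y|X)

Left side — joint entropy directly:
H(X,Y) = -Σ p(x,y) log p(x,y) = 2.1561 nats

Right side — compute H(Y|X) from the conditional distributions:
P(X) = (5/14, 5/14, 2/7), so H(X) = 1.0934 nats
H(Y|X) = Σ_x P(X=x) · H(Y|X=x):
  P(Y|X=0) = (3/10, 3/10, 2/5), H(Y|X=0) = 1.0889, weight P(X=0) = 5/14
  P(Y|X=1) = (1/5, 2/5, 2/5), H(Y|X=1) = 1.0549, weight P(X=1) = 5/14
  P(Y|X=2) = (1/4, 1/2, 1/4), H(Y|X=2) = 1.0397, weight P(X=2) = 2/7
H(Y|X) = 1.0627 nats

H(X) + H(Y|X) = 1.0934 + 1.0627 = 2.1561 nats

Both sides equal 2.1561 nats. ✓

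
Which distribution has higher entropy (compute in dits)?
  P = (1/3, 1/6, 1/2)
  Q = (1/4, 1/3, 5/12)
Q

Computing entropies in dits:
H(P) = 0.4392
H(Q) = 0.4680

Distribution Q has higher entropy.

Intuition: The distribution closer to uniform (more spread out) has higher entropy.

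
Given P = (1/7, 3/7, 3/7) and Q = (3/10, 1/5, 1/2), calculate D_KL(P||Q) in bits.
0.2230 bits

KL divergence: D_KL(P||Q) = Σ p(x) log(p(x)/q(x))

Computing term by term:
  x=0: 1/7 × log_2[(1/7)/(3/10)] = 1/7 × -1.0704 = -0.1529
  x=1: 3/7 × log_2[(3/7)/(1/5)] = 3/7 × 1.0995 = 0.4712
  x=2: 3/7 × log_2[(3/7)/(1/2)] = 3/7 × -0.2224 = -0.0953

D_KL(P||Q) = 0.2230 bits

Note: KL divergence is always non-negative and equals 0 iff P = Q.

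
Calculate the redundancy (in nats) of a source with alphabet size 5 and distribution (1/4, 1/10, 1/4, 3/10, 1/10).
0.0946 nats

Redundancy measures how far a source is from maximum entropy:
R = H_max - H(X)

Maximum entropy for 5 symbols: H_max = log_e(5) = 1.6094 nats
Actual entropy: H(X) = 1.5149 nats
Redundancy: R = 1.6094 - 1.5149 = 0.0946 nats

This redundancy represents potential for compression: the source could be compressed by 0.0946 nats per symbol.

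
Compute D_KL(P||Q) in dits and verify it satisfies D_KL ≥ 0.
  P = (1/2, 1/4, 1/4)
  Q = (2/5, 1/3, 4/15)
0.0102 dits

KL divergence satisfies the Gibbs inequality: D_KL(P||Q) ≥ 0 for all distributions P, Q.

D_KL(P||Q) = Σ p(x) log(p(x)/q(x))
Term by term:
  x=0: 1/2 × log_10[(1/2)/(2/5)] = 0.0485
  x=1: 1/4 × log_10[(1/4)/(1/3)] = -0.0312
  x=2: 1/4 × log_10[(1/4)/(4/15)] = -0.0070
D_KL(P||Q) = 0.0102 dits

D_KL(P||Q) = 0.0102 ≥ 0 ✓

This non-negativity is a fundamental property: relative entropy cannot be negative because it measures how different Q is from P.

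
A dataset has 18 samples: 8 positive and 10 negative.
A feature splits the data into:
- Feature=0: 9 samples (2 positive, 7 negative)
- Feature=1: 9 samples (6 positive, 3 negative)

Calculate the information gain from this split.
0.1498 bits

Information Gain = H(Y) - H(Y|Feature)

Before split:
P(positive) = 8/18 = 0.4444
H(Y) = 0.9911 bits

After split:
Feature=0: H = 0.7642 bits (weight = 9/18)
Feature=1: H = 0.9183 bits (weight = 9/18)
H(Y|Feature) = (9/18)×0.7642 + (9/18)×0.9183 = 0.8413 bits

Information Gain = 0.9911 - 0.8413 = 0.1498 bits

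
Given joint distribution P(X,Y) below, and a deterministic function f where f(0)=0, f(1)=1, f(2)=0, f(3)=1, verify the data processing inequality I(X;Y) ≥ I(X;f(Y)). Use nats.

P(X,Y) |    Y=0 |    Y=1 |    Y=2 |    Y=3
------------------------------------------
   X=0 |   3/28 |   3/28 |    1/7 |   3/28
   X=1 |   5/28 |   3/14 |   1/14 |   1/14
I(X;Y) = 0.0404, I(X;f(Y)) = 0.0026, inequality holds: 0.0404 ≥ 0.0026

Data Processing Inequality: For any Markov chain X → Y → Z, we have I(X;Y) ≥ I(X;Z).

Here Z = f(Y) is a deterministic function of Y, forming X → Y → Z.

Original I(X;Y) = 0.0404 nats

After applying f:
P(X,Z) where Z=f(Y):
- P(X,Z=0) = P(X,Y=0) + P(X,Y=2)
- P(X,Z=1) = P(X,Y=1) + P(X,Y=3)

I(X;Z) = I(X;f(Y)) = 0.0026 nats

Verification: 0.0404 ≥ 0.0026 ✓

Information cannot be created by processing; the function f can only lose information about X.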